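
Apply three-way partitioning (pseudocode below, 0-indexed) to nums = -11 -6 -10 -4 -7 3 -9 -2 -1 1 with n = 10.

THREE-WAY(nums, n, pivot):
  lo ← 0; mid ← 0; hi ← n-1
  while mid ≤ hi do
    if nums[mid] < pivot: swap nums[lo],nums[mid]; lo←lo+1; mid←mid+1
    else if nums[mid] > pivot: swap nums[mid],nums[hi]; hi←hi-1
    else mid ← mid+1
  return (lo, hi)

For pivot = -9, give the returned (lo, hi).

(2, 2)

lo=0 mid=0 hi=9
-11<-9: swap(0,0), lo=1 mid=1 ⇒ -11 -6 -10 -4 -7 3 -9 -2 -1 1
-6>-9: swap(1,9), hi=8 ⇒ -11 1 -10 -4 -7 3 -9 -2 -1 -6
1>-9: swap(1,8), hi=7 ⇒ -11 -1 -10 -4 -7 3 -9 -2 1 -6
-1>-9: swap(1,7), hi=6 ⇒ -11 -2 -10 -4 -7 3 -9 -1 1 -6
-2>-9: swap(1,6), hi=5 ⇒ -11 -9 -10 -4 -7 3 -2 -1 1 -6
-9=-9: mid=2
-10<-9: swap(1,2), lo=2 mid=3 ⇒ -11 -10 -9 -4 -7 3 -2 -1 1 -6
-4>-9: swap(3,5), hi=4 ⇒ -11 -10 -9 3 -7 -4 -2 -1 1 -6
3>-9: swap(3,4), hi=3 ⇒ -11 -10 -9 -7 3 -4 -2 -1 1 -6
-7>-9: swap(3,3), hi=2 ⇒ -11 -10 -9 -7 3 -4 -2 -1 1 -6
done. lo=2 hi=2; nums=-11 -10 -9 -7 3 -4 -2 -1 1 -6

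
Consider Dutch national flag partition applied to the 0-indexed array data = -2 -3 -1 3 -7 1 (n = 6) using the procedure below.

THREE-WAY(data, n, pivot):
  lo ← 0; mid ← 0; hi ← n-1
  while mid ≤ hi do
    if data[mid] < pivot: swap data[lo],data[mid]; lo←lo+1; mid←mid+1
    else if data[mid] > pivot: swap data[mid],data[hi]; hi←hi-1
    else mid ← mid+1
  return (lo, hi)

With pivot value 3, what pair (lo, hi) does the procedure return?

pivot = 3; lo=0, mid=0, hi=5
data[mid]=-2<3: swap data[0],data[0]; lo=1,mid=1 → -2 -3 -1 3 -7 1
data[mid]=-3<3: swap data[1],data[1]; lo=2,mid=2 → -2 -3 -1 3 -7 1
data[mid]=-1<3: swap data[2],data[2]; lo=3,mid=3 → -2 -3 -1 3 -7 1
data[mid]=3=3: mid=4
data[mid]=-7<3: swap data[3],data[4]; lo=4,mid=5 → -2 -3 -1 -7 3 1
data[mid]=1<3: swap data[4],data[5]; lo=5,mid=6 → -2 -3 -1 -7 1 3
end: lo=5, hi=5; data = -2 -3 -1 -7 1 3

(5, 5)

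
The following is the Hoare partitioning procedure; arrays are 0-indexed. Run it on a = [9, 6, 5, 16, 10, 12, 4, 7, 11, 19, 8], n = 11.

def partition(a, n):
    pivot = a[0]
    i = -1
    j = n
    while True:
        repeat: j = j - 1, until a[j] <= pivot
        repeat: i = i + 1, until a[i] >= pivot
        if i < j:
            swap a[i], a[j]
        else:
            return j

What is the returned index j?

pivot = a[0] = 9; i = -1, j = 11
j→10 (a[10]=8≤9), i→0 (a[0]=9≥9); i<j, swap → [8, 6, 5, 16, 10, 12, 4, 7, 11, 19, 9]
j→7 (a[7]=7≤9), i→3 (a[3]=16≥9); i<j, swap → [8, 6, 5, 7, 10, 12, 4, 16, 11, 19, 9]
j→6 (a[6]=4≤9), i→4 (a[4]=10≥9); i<j, swap → [8, 6, 5, 7, 4, 12, 10, 16, 11, 19, 9]
j→4, i→5; i≥j, return j=4. a = [8, 6, 5, 7, 4, 12, 10, 16, 11, 19, 9]

4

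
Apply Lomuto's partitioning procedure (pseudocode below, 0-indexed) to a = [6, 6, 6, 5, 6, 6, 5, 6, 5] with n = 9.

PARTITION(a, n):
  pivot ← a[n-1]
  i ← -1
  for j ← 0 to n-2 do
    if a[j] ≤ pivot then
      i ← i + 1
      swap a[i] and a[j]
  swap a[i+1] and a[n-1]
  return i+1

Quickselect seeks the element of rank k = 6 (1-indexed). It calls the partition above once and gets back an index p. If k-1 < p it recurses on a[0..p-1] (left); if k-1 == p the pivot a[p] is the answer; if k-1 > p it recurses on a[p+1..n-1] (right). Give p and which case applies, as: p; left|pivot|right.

2; right

pivot=5, i=-1
j=0: 6>5, skip
j=1: 6>5, skip
j=2: 6>5, skip
j=3: 5≤5, i=0, swap(0,3) ⇒ [5, 6, 6, 6, 6, 6, 5, 6, 5]
j=4: 6>5, skip
j=5: 6>5, skip
j=6: 5≤5, i=1, swap(1,6) ⇒ [5, 5, 6, 6, 6, 6, 6, 6, 5]
j=7: 6>5, skip
swap(2,8) ⇒ [5, 5, 5, 6, 6, 6, 6, 6, 6]; return 2
p = 2; k-1 = 5 > 2 ⇒ right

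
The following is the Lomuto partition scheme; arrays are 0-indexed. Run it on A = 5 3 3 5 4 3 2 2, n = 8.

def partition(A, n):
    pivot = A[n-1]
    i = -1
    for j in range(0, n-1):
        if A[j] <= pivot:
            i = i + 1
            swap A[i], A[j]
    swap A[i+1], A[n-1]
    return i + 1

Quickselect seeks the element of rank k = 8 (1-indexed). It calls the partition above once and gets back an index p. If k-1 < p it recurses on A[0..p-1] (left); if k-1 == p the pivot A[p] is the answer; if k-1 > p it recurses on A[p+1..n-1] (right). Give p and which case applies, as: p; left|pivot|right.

1; right

pivot=2, i=-1
j=0: 5>2, skip
j=1: 3>2, skip
j=2: 3>2, skip
j=3: 5>2, skip
j=4: 4>2, skip
j=5: 3>2, skip
j=6: 2≤2, i=0, swap(0,6) ⇒ 2 3 3 5 4 3 5 2
swap(1,7) ⇒ 2 2 3 5 4 3 5 3; return 1
p = 1; k-1 = 7 > 1 ⇒ right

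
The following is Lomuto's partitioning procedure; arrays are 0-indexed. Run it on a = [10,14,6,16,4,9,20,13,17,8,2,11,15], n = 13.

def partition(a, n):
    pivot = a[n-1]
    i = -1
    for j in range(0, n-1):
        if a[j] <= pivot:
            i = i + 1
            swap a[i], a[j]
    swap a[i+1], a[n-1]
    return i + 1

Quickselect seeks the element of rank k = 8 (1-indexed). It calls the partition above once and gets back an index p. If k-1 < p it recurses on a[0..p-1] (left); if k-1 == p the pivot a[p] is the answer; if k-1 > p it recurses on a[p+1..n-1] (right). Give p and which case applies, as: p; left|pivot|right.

9; left

pivot = a[12] = 15; i = -1
j=0: a[0]=10 ≤ 15 → i=0, swap a[0],a[0] (no change) → [10,14,6,16,4,9,20,13,17,8,2,11,15]
j=1: a[1]=14 ≤ 15 → i=1, swap a[1],a[1] (no change) → [10,14,6,16,4,9,20,13,17,8,2,11,15]
j=2: a[2]=6 ≤ 15 → i=2, swap a[2],a[2] (no change) → [10,14,6,16,4,9,20,13,17,8,2,11,15]
j=3: a[3]=16 > 15 → no swap
j=4: a[4]=4 ≤ 15 → i=3, swap a[3],a[4] → [10,14,6,4,16,9,20,13,17,8,2,11,15]
j=5: a[5]=9 ≤ 15 → i=4, swap a[4],a[5] → [10,14,6,4,9,16,20,13,17,8,2,11,15]
j=6: a[6]=20 > 15 → no swap
j=7: a[7]=13 ≤ 15 → i=5, swap a[5],a[7] → [10,14,6,4,9,13,20,16,17,8,2,11,15]
j=8: a[8]=17 > 15 → no swap
j=9: a[9]=8 ≤ 15 → i=6, swap a[6],a[9] → [10,14,6,4,9,13,8,16,17,20,2,11,15]
j=10: a[10]=2 ≤ 15 → i=7, swap a[7],a[10] → [10,14,6,4,9,13,8,2,17,20,16,11,15]
j=11: a[11]=11 ≤ 15 → i=8, swap a[8],a[11] → [10,14,6,4,9,13,8,2,11,20,16,17,15]
final swap a[9],a[12] → [10,14,6,4,9,13,8,2,11,15,16,17,20]; return 9
p = 9; k-1 = 7 < 9 ⇒ left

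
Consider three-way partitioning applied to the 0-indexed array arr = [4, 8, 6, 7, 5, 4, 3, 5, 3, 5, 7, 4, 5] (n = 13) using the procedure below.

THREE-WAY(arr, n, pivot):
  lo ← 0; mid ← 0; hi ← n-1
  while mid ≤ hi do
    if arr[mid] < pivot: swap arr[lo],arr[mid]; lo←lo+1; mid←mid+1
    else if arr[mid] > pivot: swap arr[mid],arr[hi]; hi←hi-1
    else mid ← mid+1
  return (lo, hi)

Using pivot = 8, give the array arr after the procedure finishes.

[4, 6, 7, 5, 4, 3, 5, 3, 5, 7, 4, 5, 8]

pivot = 8; lo=0, mid=0, hi=12
arr[mid]=4<8: swap arr[0],arr[0]; lo=1,mid=1 → [4, 8, 6, 7, 5, 4, 3, 5, 3, 5, 7, 4, 5]
arr[mid]=8=8: mid=2
arr[mid]=6<8: swap arr[1],arr[2]; lo=2,mid=3 → [4, 6, 8, 7, 5, 4, 3, 5, 3, 5, 7, 4, 5]
arr[mid]=7<8: swap arr[2],arr[3]; lo=3,mid=4 → [4, 6, 7, 8, 5, 4, 3, 5, 3, 5, 7, 4, 5]
arr[mid]=5<8: swap arr[3],arr[4]; lo=4,mid=5 → [4, 6, 7, 5, 8, 4, 3, 5, 3, 5, 7, 4, 5]
arr[mid]=4<8: swap arr[4],arr[5]; lo=5,mid=6 → [4, 6, 7, 5, 4, 8, 3, 5, 3, 5, 7, 4, 5]
arr[mid]=3<8: swap arr[5],arr[6]; lo=6,mid=7 → [4, 6, 7, 5, 4, 3, 8, 5, 3, 5, 7, 4, 5]
arr[mid]=5<8: swap arr[6],arr[7]; lo=7,mid=8 → [4, 6, 7, 5, 4, 3, 5, 8, 3, 5, 7, 4, 5]
arr[mid]=3<8: swap arr[7],arr[8]; lo=8,mid=9 → [4, 6, 7, 5, 4, 3, 5, 3, 8, 5, 7, 4, 5]
arr[mid]=5<8: swap arr[8],arr[9]; lo=9,mid=10 → [4, 6, 7, 5, 4, 3, 5, 3, 5, 8, 7, 4, 5]
arr[mid]=7<8: swap arr[9],arr[10]; lo=10,mid=11 → [4, 6, 7, 5, 4, 3, 5, 3, 5, 7, 8, 4, 5]
arr[mid]=4<8: swap arr[10],arr[11]; lo=11,mid=12 → [4, 6, 7, 5, 4, 3, 5, 3, 5, 7, 4, 8, 5]
arr[mid]=5<8: swap arr[11],arr[12]; lo=12,mid=13 → [4, 6, 7, 5, 4, 3, 5, 3, 5, 7, 4, 5, 8]
end: lo=12, hi=12; arr = [4, 6, 7, 5, 4, 3, 5, 3, 5, 7, 4, 5, 8]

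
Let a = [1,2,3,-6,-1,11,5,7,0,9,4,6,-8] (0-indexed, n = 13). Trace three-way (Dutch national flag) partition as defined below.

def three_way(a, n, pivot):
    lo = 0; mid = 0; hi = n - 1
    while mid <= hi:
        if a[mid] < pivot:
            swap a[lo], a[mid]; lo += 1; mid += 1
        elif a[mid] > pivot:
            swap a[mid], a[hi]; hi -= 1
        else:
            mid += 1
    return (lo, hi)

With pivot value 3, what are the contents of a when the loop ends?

[1,2,-6,-1,-8,0,3,7,9,4,6,5,11]

pivot = 3; lo=0, mid=0, hi=12
a[mid]=1<3: swap a[0],a[0]; lo=1,mid=1 → [1,2,3,-6,-1,11,5,7,0,9,4,6,-8]
a[mid]=2<3: swap a[1],a[1]; lo=2,mid=2 → [1,2,3,-6,-1,11,5,7,0,9,4,6,-8]
a[mid]=3=3: mid=3
a[mid]=-6<3: swap a[2],a[3]; lo=3,mid=4 → [1,2,-6,3,-1,11,5,7,0,9,4,6,-8]
a[mid]=-1<3: swap a[3],a[4]; lo=4,mid=5 → [1,2,-6,-1,3,11,5,7,0,9,4,6,-8]
a[mid]=11>3: swap a[5],a[12]; hi=11 → [1,2,-6,-1,3,-8,5,7,0,9,4,6,11]
a[mid]=-8<3: swap a[4],a[5]; lo=5,mid=6 → [1,2,-6,-1,-8,3,5,7,0,9,4,6,11]
a[mid]=5>3: swap a[6],a[11]; hi=10 → [1,2,-6,-1,-8,3,6,7,0,9,4,5,11]
a[mid]=6>3: swap a[6],a[10]; hi=9 → [1,2,-6,-1,-8,3,4,7,0,9,6,5,11]
a[mid]=4>3: swap a[6],a[9]; hi=8 → [1,2,-6,-1,-8,3,9,7,0,4,6,5,11]
a[mid]=9>3: swap a[6],a[8]; hi=7 → [1,2,-6,-1,-8,3,0,7,9,4,6,5,11]
a[mid]=0<3: swap a[5],a[6]; lo=6,mid=7 → [1,2,-6,-1,-8,0,3,7,9,4,6,5,11]
a[mid]=7>3: swap a[7],a[7]; hi=6 → [1,2,-6,-1,-8,0,3,7,9,4,6,5,11]
end: lo=6, hi=6; a = [1,2,-6,-1,-8,0,3,7,9,4,6,5,11]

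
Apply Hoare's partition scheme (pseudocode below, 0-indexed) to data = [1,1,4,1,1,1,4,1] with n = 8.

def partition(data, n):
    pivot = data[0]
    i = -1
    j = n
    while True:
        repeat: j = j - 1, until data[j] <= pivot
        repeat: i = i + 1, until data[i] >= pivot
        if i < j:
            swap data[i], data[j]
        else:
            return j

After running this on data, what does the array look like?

pivot = data[0] = 1; i = -1, j = 8
j→7 (data[7]=1≤1), i→0 (data[0]=1≥1); i<j, swap → [1,1,4,1,1,1,4,1]
j→5 (data[5]=1≤1), i→1 (data[1]=1≥1); i<j, swap → [1,1,4,1,1,1,4,1]
j→4 (data[4]=1≤1), i→2 (data[2]=4≥1); i<j, swap → [1,1,1,1,4,1,4,1]
j→3, i→3; i≥j, return j=3. data = [1,1,1,1,4,1,4,1]

[1,1,1,1,4,1,4,1]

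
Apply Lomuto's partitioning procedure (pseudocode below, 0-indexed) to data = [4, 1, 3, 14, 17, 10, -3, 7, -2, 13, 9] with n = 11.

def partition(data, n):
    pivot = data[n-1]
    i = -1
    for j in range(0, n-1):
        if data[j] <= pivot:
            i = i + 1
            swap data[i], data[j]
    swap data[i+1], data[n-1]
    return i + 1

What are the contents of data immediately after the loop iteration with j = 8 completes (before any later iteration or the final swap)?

pivot=9, i=-1
j=0: 4≤9, i=0, swap(0,0) ⇒ [4, 1, 3, 14, 17, 10, -3, 7, -2, 13, 9]
j=1: 1≤9, i=1, swap(1,1) ⇒ [4, 1, 3, 14, 17, 10, -3, 7, -2, 13, 9]
j=2: 3≤9, i=2, swap(2,2) ⇒ [4, 1, 3, 14, 17, 10, -3, 7, -2, 13, 9]
j=3: 14>9, skip
j=4: 17>9, skip
j=5: 10>9, skip
j=6: -3≤9, i=3, swap(3,6) ⇒ [4, 1, 3, -3, 17, 10, 14, 7, -2, 13, 9]
j=7: 7≤9, i=4, swap(4,7) ⇒ [4, 1, 3, -3, 7, 10, 14, 17, -2, 13, 9]
j=8: -2≤9, i=5, swap(5,8) ⇒ [4, 1, 3, -3, 7, -2, 14, 17, 10, 13, 9]
(after j=8) data = [4, 1, 3, -3, 7, -2, 14, 17, 10, 13, 9]

[4, 1, 3, -3, 7, -2, 14, 17, 10, 13, 9]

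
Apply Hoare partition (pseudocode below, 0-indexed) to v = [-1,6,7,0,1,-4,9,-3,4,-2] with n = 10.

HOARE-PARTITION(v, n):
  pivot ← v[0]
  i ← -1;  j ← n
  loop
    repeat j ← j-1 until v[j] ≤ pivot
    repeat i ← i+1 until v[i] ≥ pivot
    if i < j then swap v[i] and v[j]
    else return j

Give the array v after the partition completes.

[-2,-3,-4,0,1,7,9,6,4,-1]

pivot=-1
j stops at 9 (-2), i stops at 0 (-1); swap ⇒ [-2,6,7,0,1,-4,9,-3,4,-1]
j stops at 7 (-3), i stops at 1 (6); swap ⇒ [-2,-3,7,0,1,-4,9,6,4,-1]
j stops at 5 (-4), i stops at 2 (7); swap ⇒ [-2,-3,-4,0,1,7,9,6,4,-1]
j stops at 2, i stops at 3; i≥j ⇒ return 2. v=[-2,-3,-4,0,1,7,9,6,4,-1]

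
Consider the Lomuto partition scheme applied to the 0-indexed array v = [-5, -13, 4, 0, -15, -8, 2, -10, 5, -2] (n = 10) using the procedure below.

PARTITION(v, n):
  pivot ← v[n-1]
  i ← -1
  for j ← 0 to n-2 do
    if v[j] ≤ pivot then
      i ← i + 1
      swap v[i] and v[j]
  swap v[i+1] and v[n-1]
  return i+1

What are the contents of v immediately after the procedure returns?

[-5, -13, -15, -8, -10, -2, 2, 4, 5, 0]

pivot=-2, i=-1
j=0: -5≤-2, i=0, swap(0,0) ⇒ [-5, -13, 4, 0, -15, -8, 2, -10, 5, -2]
j=1: -13≤-2, i=1, swap(1,1) ⇒ [-5, -13, 4, 0, -15, -8, 2, -10, 5, -2]
j=2: 4>-2, skip
j=3: 0>-2, skip
j=4: -15≤-2, i=2, swap(2,4) ⇒ [-5, -13, -15, 0, 4, -8, 2, -10, 5, -2]
j=5: -8≤-2, i=3, swap(3,5) ⇒ [-5, -13, -15, -8, 4, 0, 2, -10, 5, -2]
j=6: 2>-2, skip
j=7: -10≤-2, i=4, swap(4,7) ⇒ [-5, -13, -15, -8, -10, 0, 2, 4, 5, -2]
j=8: 5>-2, skip
swap(5,9) ⇒ [-5, -13, -15, -8, -10, -2, 2, 4, 5, 0]; return 5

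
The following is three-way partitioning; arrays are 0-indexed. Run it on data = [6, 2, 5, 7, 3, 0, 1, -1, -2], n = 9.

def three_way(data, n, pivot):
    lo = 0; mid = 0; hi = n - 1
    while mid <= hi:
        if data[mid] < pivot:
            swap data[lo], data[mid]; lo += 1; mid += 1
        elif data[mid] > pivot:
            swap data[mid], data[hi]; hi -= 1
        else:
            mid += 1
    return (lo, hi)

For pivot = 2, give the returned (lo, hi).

lo=0 mid=0 hi=8
6>2: swap(0,8), hi=7 ⇒ [-2, 2, 5, 7, 3, 0, 1, -1, 6]
-2<2: swap(0,0), lo=1 mid=1 ⇒ [-2, 2, 5, 7, 3, 0, 1, -1, 6]
2=2: mid=2
5>2: swap(2,7), hi=6 ⇒ [-2, 2, -1, 7, 3, 0, 1, 5, 6]
-1<2: swap(1,2), lo=2 mid=3 ⇒ [-2, -1, 2, 7, 3, 0, 1, 5, 6]
7>2: swap(3,6), hi=5 ⇒ [-2, -1, 2, 1, 3, 0, 7, 5, 6]
1<2: swap(2,3), lo=3 mid=4 ⇒ [-2, -1, 1, 2, 3, 0, 7, 5, 6]
3>2: swap(4,5), hi=4 ⇒ [-2, -1, 1, 2, 0, 3, 7, 5, 6]
0<2: swap(3,4), lo=4 mid=5 ⇒ [-2, -1, 1, 0, 2, 3, 7, 5, 6]
done. lo=4 hi=4; data=[-2, -1, 1, 0, 2, 3, 7, 5, 6]

(4, 4)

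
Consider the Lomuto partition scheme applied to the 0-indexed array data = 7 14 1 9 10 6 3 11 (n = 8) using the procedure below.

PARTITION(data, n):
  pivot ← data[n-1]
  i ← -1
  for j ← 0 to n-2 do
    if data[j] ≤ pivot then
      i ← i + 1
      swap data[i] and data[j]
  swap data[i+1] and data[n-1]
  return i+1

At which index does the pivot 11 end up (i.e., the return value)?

pivot=11, i=-1
j=0: 7≤11, i=0, swap(0,0) ⇒ 7 14 1 9 10 6 3 11
j=1: 14>11, skip
j=2: 1≤11, i=1, swap(1,2) ⇒ 7 1 14 9 10 6 3 11
j=3: 9≤11, i=2, swap(2,3) ⇒ 7 1 9 14 10 6 3 11
j=4: 10≤11, i=3, swap(3,4) ⇒ 7 1 9 10 14 6 3 11
j=5: 6≤11, i=4, swap(4,5) ⇒ 7 1 9 10 6 14 3 11
j=6: 3≤11, i=5, swap(5,6) ⇒ 7 1 9 10 6 3 14 11
swap(6,7) ⇒ 7 1 9 10 6 3 11 14; return 6

6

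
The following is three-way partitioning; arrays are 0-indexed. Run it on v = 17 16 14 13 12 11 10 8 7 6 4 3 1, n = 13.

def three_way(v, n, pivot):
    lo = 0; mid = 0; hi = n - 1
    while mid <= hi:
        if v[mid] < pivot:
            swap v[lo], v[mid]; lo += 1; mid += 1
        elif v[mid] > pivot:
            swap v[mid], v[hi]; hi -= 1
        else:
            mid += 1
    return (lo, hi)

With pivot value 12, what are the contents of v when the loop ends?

lo=0 mid=0 hi=12
17>12: swap(0,12), hi=11 ⇒ 1 16 14 13 12 11 10 8 7 6 4 3 17
1<12: swap(0,0), lo=1 mid=1 ⇒ 1 16 14 13 12 11 10 8 7 6 4 3 17
16>12: swap(1,11), hi=10 ⇒ 1 3 14 13 12 11 10 8 7 6 4 16 17
3<12: swap(1,1), lo=2 mid=2 ⇒ 1 3 14 13 12 11 10 8 7 6 4 16 17
14>12: swap(2,10), hi=9 ⇒ 1 3 4 13 12 11 10 8 7 6 14 16 17
4<12: swap(2,2), lo=3 mid=3 ⇒ 1 3 4 13 12 11 10 8 7 6 14 16 17
13>12: swap(3,9), hi=8 ⇒ 1 3 4 6 12 11 10 8 7 13 14 16 17
6<12: swap(3,3), lo=4 mid=4 ⇒ 1 3 4 6 12 11 10 8 7 13 14 16 17
12=12: mid=5
11<12: swap(4,5), lo=5 mid=6 ⇒ 1 3 4 6 11 12 10 8 7 13 14 16 17
10<12: swap(5,6), lo=6 mid=7 ⇒ 1 3 4 6 11 10 12 8 7 13 14 16 17
8<12: swap(6,7), lo=7 mid=8 ⇒ 1 3 4 6 11 10 8 12 7 13 14 16 17
7<12: swap(7,8), lo=8 mid=9 ⇒ 1 3 4 6 11 10 8 7 12 13 14 16 17
done. lo=8 hi=8; v=1 3 4 6 11 10 8 7 12 13 14 16 17

1 3 4 6 11 10 8 7 12 13 14 16 17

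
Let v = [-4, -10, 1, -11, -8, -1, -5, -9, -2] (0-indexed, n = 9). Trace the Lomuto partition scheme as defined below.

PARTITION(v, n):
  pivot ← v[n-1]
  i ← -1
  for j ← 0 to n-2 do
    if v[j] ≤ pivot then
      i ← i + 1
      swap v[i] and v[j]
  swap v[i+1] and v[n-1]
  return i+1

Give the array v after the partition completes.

pivot=-2, i=-1
j=0: -4≤-2, i=0, swap(0,0) ⇒ [-4, -10, 1, -11, -8, -1, -5, -9, -2]
j=1: -10≤-2, i=1, swap(1,1) ⇒ [-4, -10, 1, -11, -8, -1, -5, -9, -2]
j=2: 1>-2, skip
j=3: -11≤-2, i=2, swap(2,3) ⇒ [-4, -10, -11, 1, -8, -1, -5, -9, -2]
j=4: -8≤-2, i=3, swap(3,4) ⇒ [-4, -10, -11, -8, 1, -1, -5, -9, -2]
j=5: -1>-2, skip
j=6: -5≤-2, i=4, swap(4,6) ⇒ [-4, -10, -11, -8, -5, -1, 1, -9, -2]
j=7: -9≤-2, i=5, swap(5,7) ⇒ [-4, -10, -11, -8, -5, -9, 1, -1, -2]
swap(6,8) ⇒ [-4, -10, -11, -8, -5, -9, -2, -1, 1]; return 6

[-4, -10, -11, -8, -5, -9, -2, -1, 1]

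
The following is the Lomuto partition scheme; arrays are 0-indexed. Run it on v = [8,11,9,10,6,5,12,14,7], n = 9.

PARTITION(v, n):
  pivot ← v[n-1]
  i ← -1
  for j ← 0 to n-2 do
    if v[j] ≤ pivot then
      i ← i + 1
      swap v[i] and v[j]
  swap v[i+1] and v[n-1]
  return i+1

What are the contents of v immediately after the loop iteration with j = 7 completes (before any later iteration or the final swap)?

[6,5,9,10,8,11,12,14,7]

pivot=7, i=-1
j=0: 8>7, skip
j=1: 11>7, skip
j=2: 9>7, skip
j=3: 10>7, skip
j=4: 6≤7, i=0, swap(0,4) ⇒ [6,11,9,10,8,5,12,14,7]
j=5: 5≤7, i=1, swap(1,5) ⇒ [6,5,9,10,8,11,12,14,7]
j=6: 12>7, skip
j=7: 14>7, skip
(after j=7) v = [6,5,9,10,8,11,12,14,7]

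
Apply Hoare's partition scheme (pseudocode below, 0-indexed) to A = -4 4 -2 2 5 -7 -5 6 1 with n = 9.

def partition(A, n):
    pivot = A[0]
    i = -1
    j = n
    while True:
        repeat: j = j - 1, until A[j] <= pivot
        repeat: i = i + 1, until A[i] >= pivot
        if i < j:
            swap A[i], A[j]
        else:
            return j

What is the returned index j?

pivot=-4
j stops at 6 (-5), i stops at 0 (-4); swap ⇒ -5 4 -2 2 5 -7 -4 6 1
j stops at 5 (-7), i stops at 1 (4); swap ⇒ -5 -7 -2 2 5 4 -4 6 1
j stops at 1, i stops at 2; i≥j ⇒ return 1. A=-5 -7 -2 2 5 4 -4 6 1

1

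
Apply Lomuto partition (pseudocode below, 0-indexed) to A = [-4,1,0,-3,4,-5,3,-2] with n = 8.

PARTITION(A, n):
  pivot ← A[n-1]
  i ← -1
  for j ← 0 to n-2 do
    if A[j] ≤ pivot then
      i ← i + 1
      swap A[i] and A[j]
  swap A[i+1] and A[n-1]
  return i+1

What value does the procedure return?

pivot = A[7] = -2; i = -1
j=0: A[0]=-4 ≤ -2 → i=0, swap A[0],A[0] (no change) → [-4,1,0,-3,4,-5,3,-2]
j=1: A[1]=1 > -2 → no swap
j=2: A[2]=0 > -2 → no swap
j=3: A[3]=-3 ≤ -2 → i=1, swap A[1],A[3] → [-4,-3,0,1,4,-5,3,-2]
j=4: A[4]=4 > -2 → no swap
j=5: A[5]=-5 ≤ -2 → i=2, swap A[2],A[5] → [-4,-3,-5,1,4,0,3,-2]
j=6: A[6]=3 > -2 → no swap
final swap A[3],A[7] → [-4,-3,-5,-2,4,0,3,1]; return 3

3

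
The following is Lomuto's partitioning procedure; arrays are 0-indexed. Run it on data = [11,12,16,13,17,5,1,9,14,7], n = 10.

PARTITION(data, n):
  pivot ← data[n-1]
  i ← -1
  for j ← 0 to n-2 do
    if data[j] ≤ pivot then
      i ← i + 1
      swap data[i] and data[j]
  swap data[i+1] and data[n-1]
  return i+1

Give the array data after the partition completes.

[5,1,7,13,17,11,12,9,14,16]

pivot = data[9] = 7; i = -1
j=0: data[0]=11 > 7 → no swap
j=1: data[1]=12 > 7 → no swap
j=2: data[2]=16 > 7 → no swap
j=3: data[3]=13 > 7 → no swap
j=4: data[4]=17 > 7 → no swap
j=5: data[5]=5 ≤ 7 → i=0, swap data[0],data[5] → [5,12,16,13,17,11,1,9,14,7]
j=6: data[6]=1 ≤ 7 → i=1, swap data[1],data[6] → [5,1,16,13,17,11,12,9,14,7]
j=7: data[7]=9 > 7 → no swap
j=8: data[8]=14 > 7 → no swap
final swap data[2],data[9] → [5,1,7,13,17,11,12,9,14,16]; return 2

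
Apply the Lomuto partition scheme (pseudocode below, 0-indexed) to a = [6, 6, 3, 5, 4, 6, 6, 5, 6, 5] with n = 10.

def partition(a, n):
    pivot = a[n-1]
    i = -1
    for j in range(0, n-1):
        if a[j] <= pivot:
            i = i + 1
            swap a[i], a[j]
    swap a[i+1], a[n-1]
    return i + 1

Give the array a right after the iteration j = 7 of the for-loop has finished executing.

[3, 5, 4, 5, 6, 6, 6, 6, 6, 5]

pivot = a[9] = 5; i = -1
j=0: a[0]=6 > 5 → no swap
j=1: a[1]=6 > 5 → no swap
j=2: a[2]=3 ≤ 5 → i=0, swap a[0],a[2] → [3, 6, 6, 5, 4, 6, 6, 5, 6, 5]
j=3: a[3]=5 ≤ 5 → i=1, swap a[1],a[3] → [3, 5, 6, 6, 4, 6, 6, 5, 6, 5]
j=4: a[4]=4 ≤ 5 → i=2, swap a[2],a[4] → [3, 5, 4, 6, 6, 6, 6, 5, 6, 5]
j=5: a[5]=6 > 5 → no swap
j=6: a[6]=6 > 5 → no swap
j=7: a[7]=5 ≤ 5 → i=3, swap a[3],a[7] → [3, 5, 4, 5, 6, 6, 6, 6, 6, 5]
(after j=7) a = [3, 5, 4, 5, 6, 6, 6, 6, 6, 5]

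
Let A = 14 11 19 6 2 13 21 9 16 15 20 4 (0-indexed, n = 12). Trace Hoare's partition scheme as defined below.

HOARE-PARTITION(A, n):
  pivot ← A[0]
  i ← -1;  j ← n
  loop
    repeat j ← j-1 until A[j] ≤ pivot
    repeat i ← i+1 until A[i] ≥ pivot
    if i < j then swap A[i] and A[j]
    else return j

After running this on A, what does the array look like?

4 11 9 6 2 13 21 19 16 15 20 14

pivot = A[0] = 14; i = -1, j = 12
j→11 (A[11]=4≤14), i→0 (A[0]=14≥14); i<j, swap → 4 11 19 6 2 13 21 9 16 15 20 14
j→7 (A[7]=9≤14), i→2 (A[2]=19≥14); i<j, swap → 4 11 9 6 2 13 21 19 16 15 20 14
j→5, i→6; i≥j, return j=5. A = 4 11 9 6 2 13 21 19 16 15 20 14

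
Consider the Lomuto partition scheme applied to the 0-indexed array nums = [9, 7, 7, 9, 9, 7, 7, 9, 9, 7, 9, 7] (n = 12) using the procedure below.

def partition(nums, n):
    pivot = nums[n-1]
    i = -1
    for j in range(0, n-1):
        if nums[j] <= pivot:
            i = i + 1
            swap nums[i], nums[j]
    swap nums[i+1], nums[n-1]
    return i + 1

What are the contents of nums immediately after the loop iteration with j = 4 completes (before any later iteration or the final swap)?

pivot = nums[11] = 7; i = -1
j=0: nums[0]=9 > 7 → no swap
j=1: nums[1]=7 ≤ 7 → i=0, swap nums[0],nums[1] → [7, 9, 7, 9, 9, 7, 7, 9, 9, 7, 9, 7]
j=2: nums[2]=7 ≤ 7 → i=1, swap nums[1],nums[2] → [7, 7, 9, 9, 9, 7, 7, 9, 9, 7, 9, 7]
j=3: nums[3]=9 > 7 → no swap
j=4: nums[4]=9 > 7 → no swap
(after j=4) nums = [7, 7, 9, 9, 9, 7, 7, 9, 9, 7, 9, 7]

[7, 7, 9, 9, 9, 7, 7, 9, 9, 7, 9, 7]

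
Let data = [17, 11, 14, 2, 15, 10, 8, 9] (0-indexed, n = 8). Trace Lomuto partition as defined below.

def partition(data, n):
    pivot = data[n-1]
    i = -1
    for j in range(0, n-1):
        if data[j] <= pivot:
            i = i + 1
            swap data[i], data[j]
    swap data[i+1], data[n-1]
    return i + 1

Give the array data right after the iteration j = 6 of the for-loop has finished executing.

[2, 8, 14, 17, 15, 10, 11, 9]

pivot=9, i=-1
j=0: 17>9, skip
j=1: 11>9, skip
j=2: 14>9, skip
j=3: 2≤9, i=0, swap(0,3) ⇒ [2, 11, 14, 17, 15, 10, 8, 9]
j=4: 15>9, skip
j=5: 10>9, skip
j=6: 8≤9, i=1, swap(1,6) ⇒ [2, 8, 14, 17, 15, 10, 11, 9]
(after j=6) data = [2, 8, 14, 17, 15, 10, 11, 9]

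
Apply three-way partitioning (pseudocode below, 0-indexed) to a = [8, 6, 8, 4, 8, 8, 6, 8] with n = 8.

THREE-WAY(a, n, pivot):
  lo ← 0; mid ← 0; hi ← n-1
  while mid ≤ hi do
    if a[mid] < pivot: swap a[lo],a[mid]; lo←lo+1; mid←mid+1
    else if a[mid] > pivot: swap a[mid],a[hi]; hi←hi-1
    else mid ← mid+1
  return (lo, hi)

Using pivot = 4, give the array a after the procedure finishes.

[4, 8, 6, 8, 8, 6, 8, 8]

lo=0 mid=0 hi=7
8>4: swap(0,7), hi=6 ⇒ [8, 6, 8, 4, 8, 8, 6, 8]
8>4: swap(0,6), hi=5 ⇒ [6, 6, 8, 4, 8, 8, 8, 8]
6>4: swap(0,5), hi=4 ⇒ [8, 6, 8, 4, 8, 6, 8, 8]
8>4: swap(0,4), hi=3 ⇒ [8, 6, 8, 4, 8, 6, 8, 8]
8>4: swap(0,3), hi=2 ⇒ [4, 6, 8, 8, 8, 6, 8, 8]
4=4: mid=1
6>4: swap(1,2), hi=1 ⇒ [4, 8, 6, 8, 8, 6, 8, 8]
8>4: swap(1,1), hi=0 ⇒ [4, 8, 6, 8, 8, 6, 8, 8]
done. lo=0 hi=0; a=[4, 8, 6, 8, 8, 6, 8, 8]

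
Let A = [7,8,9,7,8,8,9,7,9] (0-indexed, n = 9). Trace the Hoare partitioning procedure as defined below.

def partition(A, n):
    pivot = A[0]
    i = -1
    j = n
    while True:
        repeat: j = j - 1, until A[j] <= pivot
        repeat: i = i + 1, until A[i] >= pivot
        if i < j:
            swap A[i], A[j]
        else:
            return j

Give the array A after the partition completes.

[7,7,9,8,8,8,9,7,9]

pivot=7
j stops at 7 (7), i stops at 0 (7); swap ⇒ [7,8,9,7,8,8,9,7,9]
j stops at 3 (7), i stops at 1 (8); swap ⇒ [7,7,9,8,8,8,9,7,9]
j stops at 1, i stops at 2; i≥j ⇒ return 1. A=[7,7,9,8,8,8,9,7,9]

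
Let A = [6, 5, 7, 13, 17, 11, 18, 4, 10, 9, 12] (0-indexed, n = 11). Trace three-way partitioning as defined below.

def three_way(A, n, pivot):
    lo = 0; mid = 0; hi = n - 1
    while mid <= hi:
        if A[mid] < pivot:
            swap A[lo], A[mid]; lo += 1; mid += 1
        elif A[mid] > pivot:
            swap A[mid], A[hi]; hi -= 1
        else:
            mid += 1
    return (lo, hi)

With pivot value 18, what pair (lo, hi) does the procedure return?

(10, 10)

lo=0 mid=0 hi=10
6<18: swap(0,0), lo=1 mid=1 ⇒ [6, 5, 7, 13, 17, 11, 18, 4, 10, 9, 12]
5<18: swap(1,1), lo=2 mid=2 ⇒ [6, 5, 7, 13, 17, 11, 18, 4, 10, 9, 12]
7<18: swap(2,2), lo=3 mid=3 ⇒ [6, 5, 7, 13, 17, 11, 18, 4, 10, 9, 12]
13<18: swap(3,3), lo=4 mid=4 ⇒ [6, 5, 7, 13, 17, 11, 18, 4, 10, 9, 12]
17<18: swap(4,4), lo=5 mid=5 ⇒ [6, 5, 7, 13, 17, 11, 18, 4, 10, 9, 12]
11<18: swap(5,5), lo=6 mid=6 ⇒ [6, 5, 7, 13, 17, 11, 18, 4, 10, 9, 12]
18=18: mid=7
4<18: swap(6,7), lo=7 mid=8 ⇒ [6, 5, 7, 13, 17, 11, 4, 18, 10, 9, 12]
10<18: swap(7,8), lo=8 mid=9 ⇒ [6, 5, 7, 13, 17, 11, 4, 10, 18, 9, 12]
9<18: swap(8,9), lo=9 mid=10 ⇒ [6, 5, 7, 13, 17, 11, 4, 10, 9, 18, 12]
12<18: swap(9,10), lo=10 mid=11 ⇒ [6, 5, 7, 13, 17, 11, 4, 10, 9, 12, 18]
done. lo=10 hi=10; A=[6, 5, 7, 13, 17, 11, 4, 10, 9, 12, 18]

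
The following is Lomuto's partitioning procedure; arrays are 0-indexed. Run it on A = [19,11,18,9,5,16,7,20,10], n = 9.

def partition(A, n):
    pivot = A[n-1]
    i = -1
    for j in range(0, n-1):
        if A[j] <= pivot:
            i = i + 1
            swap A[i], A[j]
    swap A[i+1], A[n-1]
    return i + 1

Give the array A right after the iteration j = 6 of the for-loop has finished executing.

[9,5,7,19,11,16,18,20,10]

pivot=10, i=-1
j=0: 19>10, skip
j=1: 11>10, skip
j=2: 18>10, skip
j=3: 9≤10, i=0, swap(0,3) ⇒ [9,11,18,19,5,16,7,20,10]
j=4: 5≤10, i=1, swap(1,4) ⇒ [9,5,18,19,11,16,7,20,10]
j=5: 16>10, skip
j=6: 7≤10, i=2, swap(2,6) ⇒ [9,5,7,19,11,16,18,20,10]
(after j=6) A = [9,5,7,19,11,16,18,20,10]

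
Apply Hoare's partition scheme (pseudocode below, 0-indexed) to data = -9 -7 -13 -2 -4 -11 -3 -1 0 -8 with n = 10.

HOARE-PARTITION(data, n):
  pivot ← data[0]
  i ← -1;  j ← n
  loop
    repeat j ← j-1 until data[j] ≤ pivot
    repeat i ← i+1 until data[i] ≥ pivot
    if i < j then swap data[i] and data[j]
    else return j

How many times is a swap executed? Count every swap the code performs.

2

pivot=-9
j stops at 5 (-11), i stops at 0 (-9); swap ⇒ -11 -7 -13 -2 -4 -9 -3 -1 0 -8
j stops at 2 (-13), i stops at 1 (-7); swap ⇒ -11 -13 -7 -2 -4 -9 -3 -1 0 -8
j stops at 1, i stops at 2; i≥j ⇒ return 1. data=-11 -13 -7 -2 -4 -9 -3 -1 0 -8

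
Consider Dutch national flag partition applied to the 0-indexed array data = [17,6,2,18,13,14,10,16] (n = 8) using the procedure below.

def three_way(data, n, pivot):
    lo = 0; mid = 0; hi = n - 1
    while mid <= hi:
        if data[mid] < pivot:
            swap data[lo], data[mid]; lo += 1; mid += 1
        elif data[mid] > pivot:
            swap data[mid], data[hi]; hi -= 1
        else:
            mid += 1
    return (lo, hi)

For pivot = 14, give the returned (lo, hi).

(4, 4)

lo=0 mid=0 hi=7
17>14: swap(0,7), hi=6 ⇒ [16,6,2,18,13,14,10,17]
16>14: swap(0,6), hi=5 ⇒ [10,6,2,18,13,14,16,17]
10<14: swap(0,0), lo=1 mid=1 ⇒ [10,6,2,18,13,14,16,17]
6<14: swap(1,1), lo=2 mid=2 ⇒ [10,6,2,18,13,14,16,17]
2<14: swap(2,2), lo=3 mid=3 ⇒ [10,6,2,18,13,14,16,17]
18>14: swap(3,5), hi=4 ⇒ [10,6,2,14,13,18,16,17]
14=14: mid=4
13<14: swap(3,4), lo=4 mid=5 ⇒ [10,6,2,13,14,18,16,17]
done. lo=4 hi=4; data=[10,6,2,13,14,18,16,17]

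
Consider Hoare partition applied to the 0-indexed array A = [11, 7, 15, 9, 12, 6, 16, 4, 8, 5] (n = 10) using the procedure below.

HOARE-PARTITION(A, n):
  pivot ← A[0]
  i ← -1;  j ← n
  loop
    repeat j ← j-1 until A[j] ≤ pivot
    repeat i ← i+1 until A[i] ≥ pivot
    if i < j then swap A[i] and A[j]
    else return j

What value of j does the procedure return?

pivot=11
j stops at 9 (5), i stops at 0 (11); swap ⇒ [5, 7, 15, 9, 12, 6, 16, 4, 8, 11]
j stops at 8 (8), i stops at 2 (15); swap ⇒ [5, 7, 8, 9, 12, 6, 16, 4, 15, 11]
j stops at 7 (4), i stops at 4 (12); swap ⇒ [5, 7, 8, 9, 4, 6, 16, 12, 15, 11]
j stops at 5, i stops at 6; i≥j ⇒ return 5. A=[5, 7, 8, 9, 4, 6, 16, 12, 15, 11]

5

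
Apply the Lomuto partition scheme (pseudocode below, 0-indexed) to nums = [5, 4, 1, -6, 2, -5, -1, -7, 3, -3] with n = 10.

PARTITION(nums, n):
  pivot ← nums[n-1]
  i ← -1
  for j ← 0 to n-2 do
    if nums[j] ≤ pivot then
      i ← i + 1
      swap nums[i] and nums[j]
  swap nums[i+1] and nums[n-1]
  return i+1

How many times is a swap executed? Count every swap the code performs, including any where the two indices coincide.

4

pivot = nums[9] = -3; i = -1
j=0: nums[0]=5 > -3 → no swap
j=1: nums[1]=4 > -3 → no swap
j=2: nums[2]=1 > -3 → no swap
j=3: nums[3]=-6 ≤ -3 → i=0, swap nums[0],nums[3] → [-6, 4, 1, 5, 2, -5, -1, -7, 3, -3]
j=4: nums[4]=2 > -3 → no swap
j=5: nums[5]=-5 ≤ -3 → i=1, swap nums[1],nums[5] → [-6, -5, 1, 5, 2, 4, -1, -7, 3, -3]
j=6: nums[6]=-1 > -3 → no swap
j=7: nums[7]=-7 ≤ -3 → i=2, swap nums[2],nums[7] → [-6, -5, -7, 5, 2, 4, -1, 1, 3, -3]
j=8: nums[8]=3 > -3 → no swap
final swap nums[3],nums[9] → [-6, -5, -7, -3, 2, 4, -1, 1, 3, 5]; return 3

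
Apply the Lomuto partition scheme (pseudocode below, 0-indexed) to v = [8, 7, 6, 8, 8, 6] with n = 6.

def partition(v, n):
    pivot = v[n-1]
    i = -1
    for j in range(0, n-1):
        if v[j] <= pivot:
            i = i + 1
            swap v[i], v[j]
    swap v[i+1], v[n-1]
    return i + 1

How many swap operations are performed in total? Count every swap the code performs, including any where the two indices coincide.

2

pivot=6, i=-1
j=0: 8>6, skip
j=1: 7>6, skip
j=2: 6≤6, i=0, swap(0,2) ⇒ [6, 7, 8, 8, 8, 6]
j=3: 8>6, skip
j=4: 8>6, skip
swap(1,5) ⇒ [6, 6, 8, 8, 8, 7]; return 1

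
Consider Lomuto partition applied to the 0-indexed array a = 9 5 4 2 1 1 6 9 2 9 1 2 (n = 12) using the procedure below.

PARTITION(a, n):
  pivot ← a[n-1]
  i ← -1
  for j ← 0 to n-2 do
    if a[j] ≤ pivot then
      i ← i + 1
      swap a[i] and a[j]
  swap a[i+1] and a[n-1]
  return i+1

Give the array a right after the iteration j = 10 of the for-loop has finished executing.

2 1 1 2 1 4 6 9 9 9 5 2

pivot = a[11] = 2; i = -1
j=0: a[0]=9 > 2 → no swap
j=1: a[1]=5 > 2 → no swap
j=2: a[2]=4 > 2 → no swap
j=3: a[3]=2 ≤ 2 → i=0, swap a[0],a[3] → 2 5 4 9 1 1 6 9 2 9 1 2
j=4: a[4]=1 ≤ 2 → i=1, swap a[1],a[4] → 2 1 4 9 5 1 6 9 2 9 1 2
j=5: a[5]=1 ≤ 2 → i=2, swap a[2],a[5] → 2 1 1 9 5 4 6 9 2 9 1 2
j=6: a[6]=6 > 2 → no swap
j=7: a[7]=9 > 2 → no swap
j=8: a[8]=2 ≤ 2 → i=3, swap a[3],a[8] → 2 1 1 2 5 4 6 9 9 9 1 2
j=9: a[9]=9 > 2 → no swap
j=10: a[10]=1 ≤ 2 → i=4, swap a[4],a[10] → 2 1 1 2 1 4 6 9 9 9 5 2
(after j=10) a = 2 1 1 2 1 4 6 9 9 9 5 2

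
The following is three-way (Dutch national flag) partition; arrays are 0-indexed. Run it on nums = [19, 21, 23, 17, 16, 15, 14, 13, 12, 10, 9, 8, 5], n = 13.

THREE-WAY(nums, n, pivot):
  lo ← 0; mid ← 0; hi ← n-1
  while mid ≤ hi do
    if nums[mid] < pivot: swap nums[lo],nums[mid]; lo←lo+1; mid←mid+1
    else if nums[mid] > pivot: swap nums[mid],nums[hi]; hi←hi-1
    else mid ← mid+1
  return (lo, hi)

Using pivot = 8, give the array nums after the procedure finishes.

[5, 8, 17, 16, 15, 14, 13, 12, 10, 9, 23, 21, 19]

pivot = 8; lo=0, mid=0, hi=12
nums[mid]=19>8: swap nums[0],nums[12]; hi=11 → [5, 21, 23, 17, 16, 15, 14, 13, 12, 10, 9, 8, 19]
nums[mid]=5<8: swap nums[0],nums[0]; lo=1,mid=1 → [5, 21, 23, 17, 16, 15, 14, 13, 12, 10, 9, 8, 19]
nums[mid]=21>8: swap nums[1],nums[11]; hi=10 → [5, 8, 23, 17, 16, 15, 14, 13, 12, 10, 9, 21, 19]
nums[mid]=8=8: mid=2
nums[mid]=23>8: swap nums[2],nums[10]; hi=9 → [5, 8, 9, 17, 16, 15, 14, 13, 12, 10, 23, 21, 19]
nums[mid]=9>8: swap nums[2],nums[9]; hi=8 → [5, 8, 10, 17, 16, 15, 14, 13, 12, 9, 23, 21, 19]
nums[mid]=10>8: swap nums[2],nums[8]; hi=7 → [5, 8, 12, 17, 16, 15, 14, 13, 10, 9, 23, 21, 19]
nums[mid]=12>8: swap nums[2],nums[7]; hi=6 → [5, 8, 13, 17, 16, 15, 14, 12, 10, 9, 23, 21, 19]
nums[mid]=13>8: swap nums[2],nums[6]; hi=5 → [5, 8, 14, 17, 16, 15, 13, 12, 10, 9, 23, 21, 19]
nums[mid]=14>8: swap nums[2],nums[5]; hi=4 → [5, 8, 15, 17, 16, 14, 13, 12, 10, 9, 23, 21, 19]
nums[mid]=15>8: swap nums[2],nums[4]; hi=3 → [5, 8, 16, 17, 15, 14, 13, 12, 10, 9, 23, 21, 19]
nums[mid]=16>8: swap nums[2],nums[3]; hi=2 → [5, 8, 17, 16, 15, 14, 13, 12, 10, 9, 23, 21, 19]
nums[mid]=17>8: swap nums[2],nums[2]; hi=1 → [5, 8, 17, 16, 15, 14, 13, 12, 10, 9, 23, 21, 19]
end: lo=1, hi=1; nums = [5, 8, 17, 16, 15, 14, 13, 12, 10, 9, 23, 21, 19]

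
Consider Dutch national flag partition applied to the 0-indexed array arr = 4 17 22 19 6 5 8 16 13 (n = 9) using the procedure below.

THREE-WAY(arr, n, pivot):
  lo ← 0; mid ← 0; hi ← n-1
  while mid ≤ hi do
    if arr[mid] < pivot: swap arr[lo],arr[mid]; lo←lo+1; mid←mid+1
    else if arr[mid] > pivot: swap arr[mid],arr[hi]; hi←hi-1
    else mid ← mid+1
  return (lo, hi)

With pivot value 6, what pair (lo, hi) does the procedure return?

pivot = 6; lo=0, mid=0, hi=8
arr[mid]=4<6: swap arr[0],arr[0]; lo=1,mid=1 → 4 17 22 19 6 5 8 16 13
arr[mid]=17>6: swap arr[1],arr[8]; hi=7 → 4 13 22 19 6 5 8 16 17
arr[mid]=13>6: swap arr[1],arr[7]; hi=6 → 4 16 22 19 6 5 8 13 17
arr[mid]=16>6: swap arr[1],arr[6]; hi=5 → 4 8 22 19 6 5 16 13 17
arr[mid]=8>6: swap arr[1],arr[5]; hi=4 → 4 5 22 19 6 8 16 13 17
arr[mid]=5<6: swap arr[1],arr[1]; lo=2,mid=2 → 4 5 22 19 6 8 16 13 17
arr[mid]=22>6: swap arr[2],arr[4]; hi=3 → 4 5 6 19 22 8 16 13 17
arr[mid]=6=6: mid=3
arr[mid]=19>6: swap arr[3],arr[3]; hi=2 → 4 5 6 19 22 8 16 13 17
end: lo=2, hi=2; arr = 4 5 6 19 22 8 16 13 17

(2, 2)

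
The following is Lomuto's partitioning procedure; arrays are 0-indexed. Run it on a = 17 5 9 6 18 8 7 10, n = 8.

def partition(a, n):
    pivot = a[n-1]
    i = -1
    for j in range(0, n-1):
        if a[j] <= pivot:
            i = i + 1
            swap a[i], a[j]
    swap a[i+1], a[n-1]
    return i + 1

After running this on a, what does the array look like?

5 9 6 8 7 10 18 17

pivot = a[7] = 10; i = -1
j=0: a[0]=17 > 10 → no swap
j=1: a[1]=5 ≤ 10 → i=0, swap a[0],a[1] → 5 17 9 6 18 8 7 10
j=2: a[2]=9 ≤ 10 → i=1, swap a[1],a[2] → 5 9 17 6 18 8 7 10
j=3: a[3]=6 ≤ 10 → i=2, swap a[2],a[3] → 5 9 6 17 18 8 7 10
j=4: a[4]=18 > 10 → no swap
j=5: a[5]=8 ≤ 10 → i=3, swap a[3],a[5] → 5 9 6 8 18 17 7 10
j=6: a[6]=7 ≤ 10 → i=4, swap a[4],a[6] → 5 9 6 8 7 17 18 10
final swap a[5],a[7] → 5 9 6 8 7 10 18 17; return 5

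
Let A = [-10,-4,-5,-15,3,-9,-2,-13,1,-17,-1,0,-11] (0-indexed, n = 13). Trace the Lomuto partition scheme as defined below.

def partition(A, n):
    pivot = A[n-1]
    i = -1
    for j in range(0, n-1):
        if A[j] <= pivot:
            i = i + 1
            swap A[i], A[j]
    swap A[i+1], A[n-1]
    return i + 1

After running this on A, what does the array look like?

pivot=-11, i=-1
j=0: -10>-11, skip
j=1: -4>-11, skip
j=2: -5>-11, skip
j=3: -15≤-11, i=0, swap(0,3) ⇒ [-15,-4,-5,-10,3,-9,-2,-13,1,-17,-1,0,-11]
j=4: 3>-11, skip
j=5: -9>-11, skip
j=6: -2>-11, skip
j=7: -13≤-11, i=1, swap(1,7) ⇒ [-15,-13,-5,-10,3,-9,-2,-4,1,-17,-1,0,-11]
j=8: 1>-11, skip
j=9: -17≤-11, i=2, swap(2,9) ⇒ [-15,-13,-17,-10,3,-9,-2,-4,1,-5,-1,0,-11]
j=10: -1>-11, skip
j=11: 0>-11, skip
swap(3,12) ⇒ [-15,-13,-17,-11,3,-9,-2,-4,1,-5,-1,0,-10]; return 3

[-15,-13,-17,-11,3,-9,-2,-4,1,-5,-1,0,-10]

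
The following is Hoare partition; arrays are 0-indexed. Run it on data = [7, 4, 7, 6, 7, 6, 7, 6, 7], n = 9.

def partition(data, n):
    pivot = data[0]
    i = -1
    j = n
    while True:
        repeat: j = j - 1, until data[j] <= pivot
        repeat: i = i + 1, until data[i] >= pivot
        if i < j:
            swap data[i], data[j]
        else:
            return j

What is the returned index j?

pivot=7
j stops at 8 (7), i stops at 0 (7); swap ⇒ [7, 4, 7, 6, 7, 6, 7, 6, 7]
j stops at 7 (6), i stops at 2 (7); swap ⇒ [7, 4, 6, 6, 7, 6, 7, 7, 7]
j stops at 6 (7), i stops at 4 (7); swap ⇒ [7, 4, 6, 6, 7, 6, 7, 7, 7]
j stops at 5, i stops at 6; i≥j ⇒ return 5. data=[7, 4, 6, 6, 7, 6, 7, 7, 7]

5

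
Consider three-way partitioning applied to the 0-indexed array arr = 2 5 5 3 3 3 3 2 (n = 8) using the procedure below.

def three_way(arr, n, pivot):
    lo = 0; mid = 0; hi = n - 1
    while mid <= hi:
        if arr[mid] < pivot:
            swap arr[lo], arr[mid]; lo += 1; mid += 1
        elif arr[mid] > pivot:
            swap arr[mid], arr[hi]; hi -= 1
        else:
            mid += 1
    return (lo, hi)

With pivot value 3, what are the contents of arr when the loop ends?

2 2 3 3 3 3 5 5

pivot = 3; lo=0, mid=0, hi=7
arr[mid]=2<3: swap arr[0],arr[0]; lo=1,mid=1 → 2 5 5 3 3 3 3 2
arr[mid]=5>3: swap arr[1],arr[7]; hi=6 → 2 2 5 3 3 3 3 5
arr[mid]=2<3: swap arr[1],arr[1]; lo=2,mid=2 → 2 2 5 3 3 3 3 5
arr[mid]=5>3: swap arr[2],arr[6]; hi=5 → 2 2 3 3 3 3 5 5
arr[mid]=3=3: mid=3
arr[mid]=3=3: mid=4
arr[mid]=3=3: mid=5
arr[mid]=3=3: mid=6
end: lo=2, hi=5; arr = 2 2 3 3 3 3 5 5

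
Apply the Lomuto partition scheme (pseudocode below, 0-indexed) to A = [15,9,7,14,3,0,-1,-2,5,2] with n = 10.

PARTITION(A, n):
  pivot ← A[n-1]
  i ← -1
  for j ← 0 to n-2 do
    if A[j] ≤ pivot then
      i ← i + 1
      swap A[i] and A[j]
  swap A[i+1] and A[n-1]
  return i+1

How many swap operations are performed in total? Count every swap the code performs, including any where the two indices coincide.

pivot=2, i=-1
j=0: 15>2, skip
j=1: 9>2, skip
j=2: 7>2, skip
j=3: 14>2, skip
j=4: 3>2, skip
j=5: 0≤2, i=0, swap(0,5) ⇒ [0,9,7,14,3,15,-1,-2,5,2]
j=6: -1≤2, i=1, swap(1,6) ⇒ [0,-1,7,14,3,15,9,-2,5,2]
j=7: -2≤2, i=2, swap(2,7) ⇒ [0,-1,-2,14,3,15,9,7,5,2]
j=8: 5>2, skip
swap(3,9) ⇒ [0,-1,-2,2,3,15,9,7,5,14]; return 3

4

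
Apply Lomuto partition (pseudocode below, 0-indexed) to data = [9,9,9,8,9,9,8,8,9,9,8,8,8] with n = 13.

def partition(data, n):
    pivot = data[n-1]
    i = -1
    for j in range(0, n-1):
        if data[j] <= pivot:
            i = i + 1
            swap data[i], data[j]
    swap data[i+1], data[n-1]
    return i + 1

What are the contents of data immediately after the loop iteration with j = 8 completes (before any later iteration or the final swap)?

[8,8,8,9,9,9,9,9,9,9,8,8,8]

pivot = data[12] = 8; i = -1
j=0: data[0]=9 > 8 → no swap
j=1: data[1]=9 > 8 → no swap
j=2: data[2]=9 > 8 → no swap
j=3: data[3]=8 ≤ 8 → i=0, swap data[0],data[3] → [8,9,9,9,9,9,8,8,9,9,8,8,8]
j=4: data[4]=9 > 8 → no swap
j=5: data[5]=9 > 8 → no swap
j=6: data[6]=8 ≤ 8 → i=1, swap data[1],data[6] → [8,8,9,9,9,9,9,8,9,9,8,8,8]
j=7: data[7]=8 ≤ 8 → i=2, swap data[2],data[7] → [8,8,8,9,9,9,9,9,9,9,8,8,8]
j=8: data[8]=9 > 8 → no swap
(after j=8) data = [8,8,8,9,9,9,9,9,9,9,8,8,8]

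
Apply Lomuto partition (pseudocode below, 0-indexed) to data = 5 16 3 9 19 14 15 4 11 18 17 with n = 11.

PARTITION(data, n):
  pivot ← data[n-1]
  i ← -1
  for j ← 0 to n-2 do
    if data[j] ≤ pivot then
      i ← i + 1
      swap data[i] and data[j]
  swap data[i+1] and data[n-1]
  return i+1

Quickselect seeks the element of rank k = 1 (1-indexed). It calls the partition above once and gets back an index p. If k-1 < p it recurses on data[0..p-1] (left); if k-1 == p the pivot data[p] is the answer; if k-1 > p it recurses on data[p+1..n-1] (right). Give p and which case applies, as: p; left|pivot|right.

8; left

pivot = data[10] = 17; i = -1
j=0: data[0]=5 ≤ 17 → i=0, swap data[0],data[0] (no change) → 5 16 3 9 19 14 15 4 11 18 17
j=1: data[1]=16 ≤ 17 → i=1, swap data[1],data[1] (no change) → 5 16 3 9 19 14 15 4 11 18 17
j=2: data[2]=3 ≤ 17 → i=2, swap data[2],data[2] (no change) → 5 16 3 9 19 14 15 4 11 18 17
j=3: data[3]=9 ≤ 17 → i=3, swap data[3],data[3] (no change) → 5 16 3 9 19 14 15 4 11 18 17
j=4: data[4]=19 > 17 → no swap
j=5: data[5]=14 ≤ 17 → i=4, swap data[4],data[5] → 5 16 3 9 14 19 15 4 11 18 17
j=6: data[6]=15 ≤ 17 → i=5, swap data[5],data[6] → 5 16 3 9 14 15 19 4 11 18 17
j=7: data[7]=4 ≤ 17 → i=6, swap data[6],data[7] → 5 16 3 9 14 15 4 19 11 18 17
j=8: data[8]=11 ≤ 17 → i=7, swap data[7],data[8] → 5 16 3 9 14 15 4 11 19 18 17
j=9: data[9]=18 > 17 → no swap
final swap data[8],data[10] → 5 16 3 9 14 15 4 11 17 18 19; return 8
p = 8; k-1 = 0 < 8 ⇒ left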